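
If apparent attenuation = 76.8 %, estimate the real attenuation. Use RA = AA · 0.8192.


RA = 76.8 · 0.8192

62.9146 %


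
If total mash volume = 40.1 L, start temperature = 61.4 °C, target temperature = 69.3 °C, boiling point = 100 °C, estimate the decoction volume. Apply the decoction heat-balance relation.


V_dec = V_total·(T_target − T_start)/(T_boil − T_start)
V_dec = 40.1·(69.3 − 61.4)/(100 − 61.4)

8.2070 L


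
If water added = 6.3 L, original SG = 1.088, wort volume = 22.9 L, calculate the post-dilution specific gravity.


SG_new = 1 + (SG_old − 1)·V_old/(V_old + V_water)
pts = (1.088 − 1)·1000·22.9/(22.9 + 6.3) = 69.0137
SG_new = 1 + 69.0137/1000

1.0690


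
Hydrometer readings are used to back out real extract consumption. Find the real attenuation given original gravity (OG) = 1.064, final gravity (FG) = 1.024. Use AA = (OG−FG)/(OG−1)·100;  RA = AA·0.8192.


AA = (1.064 − 1.024)/(1.064 − 1)·100 = 62.5000
RA = 62.5000·0.8192

51.2000 %


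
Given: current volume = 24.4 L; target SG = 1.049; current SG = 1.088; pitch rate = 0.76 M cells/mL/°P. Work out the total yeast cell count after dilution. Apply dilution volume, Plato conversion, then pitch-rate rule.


V_w = V·((SG_c−1)/(SG_t−1)−1);  °P = 259 − 259/SG_t;  cells = rate·(V+V_w)·°P
V_w = 24.4·((1.088−1)/(1.049−1)−1) = 19.4204
V_final = 24.4 + 19.4204 = 43.8204
°P = 259 − 259/1.049 = 12.0982
cells = 0.76·43.8204·12.0982

402.9122 billion cells


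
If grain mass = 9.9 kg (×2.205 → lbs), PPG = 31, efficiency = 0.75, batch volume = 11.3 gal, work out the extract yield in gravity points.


points = lbs × PPG × eff / vol
lbs = 9.9 × 2.205 = 21.8295
points = 21.8295 × 31 × 0.75 / 11.3

44.9147 points


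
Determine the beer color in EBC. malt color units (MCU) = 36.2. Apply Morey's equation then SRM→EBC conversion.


SRM = 1.4922·MCU^0.6859;  EBC = SRM·1.97
SRM = 1.4922·36.2^0.6859 = 17.4963
EBC = 17.4963·1.97

34.4676 EBC


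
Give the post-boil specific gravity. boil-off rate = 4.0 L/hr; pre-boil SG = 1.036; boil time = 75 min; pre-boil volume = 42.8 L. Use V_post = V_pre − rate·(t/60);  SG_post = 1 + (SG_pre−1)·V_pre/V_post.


V_post = 42.8 − 4.0·(75/60) = 37.8000
SG_post = 1 + (1.036 − 1)·42.8/37.8000

1.0408


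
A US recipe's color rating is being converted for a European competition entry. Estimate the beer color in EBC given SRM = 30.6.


EBC = SRM · 1.97
EBC = 30.6 · 1.97

60.2820 EBC


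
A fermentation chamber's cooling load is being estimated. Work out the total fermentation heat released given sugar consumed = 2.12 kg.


Q = m_sugar · 590 kJ/kg
Q = 2.12 · 590

1250.8000 kJ


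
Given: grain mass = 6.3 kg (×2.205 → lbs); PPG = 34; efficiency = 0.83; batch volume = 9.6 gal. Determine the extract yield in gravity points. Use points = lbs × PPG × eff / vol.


lbs = 6.3 × 2.205 = 13.8915
points = 13.8915 × 34 × 0.83 / 9.6

40.8352 points


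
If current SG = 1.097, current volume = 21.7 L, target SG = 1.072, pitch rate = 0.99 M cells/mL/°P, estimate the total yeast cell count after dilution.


V_w = V·((SG_c−1)/(SG_t−1)−1);  °P = 259 − 259/SG_t;  cells = rate·(V+V_w)·°P
V_w = 21.7·((1.097−1)/(1.072−1)−1) = 7.5347
V_final = 21.7 + 7.5347 = 29.2347
°P = 259 − 259/1.072 = 17.3955
cells = 0.99·29.2347·17.3955

503.4677 billion cells


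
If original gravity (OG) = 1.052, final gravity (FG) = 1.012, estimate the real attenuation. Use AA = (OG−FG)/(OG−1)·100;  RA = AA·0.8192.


AA = (1.052 − 1.012)/(1.052 − 1)·100 = 76.9231
RA = 76.9231·0.8192

63.0154 %


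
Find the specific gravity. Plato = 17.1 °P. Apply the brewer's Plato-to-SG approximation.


SG = 259/(259 − P)
SG = 259/(259 − 17.1)

1.0707


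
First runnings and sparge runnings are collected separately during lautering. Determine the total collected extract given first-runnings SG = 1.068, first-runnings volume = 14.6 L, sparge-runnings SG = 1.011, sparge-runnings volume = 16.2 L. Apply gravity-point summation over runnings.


total = Σ (SG_i − 1)·1000·V_i
first = (1.068 − 1)·1000·14.6 = 992.8000
sparge = (1.011 − 1)·1000·16.2 = 178.2000
total = 992.8000 + 178.2000

1171.0000 gravity·L


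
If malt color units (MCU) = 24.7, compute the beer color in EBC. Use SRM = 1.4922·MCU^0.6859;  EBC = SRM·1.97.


SRM = 1.4922·24.7^0.6859 = 13.4610
EBC = 13.4610·1.97

26.5182 EBC


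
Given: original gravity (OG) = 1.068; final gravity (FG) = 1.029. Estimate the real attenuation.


AA = (OG−FG)/(OG−1)·100;  RA = AA·0.8192
AA = (1.068 − 1.029)/(1.068 − 1)·100 = 57.3529
RA = 57.3529·0.8192

46.9835 %


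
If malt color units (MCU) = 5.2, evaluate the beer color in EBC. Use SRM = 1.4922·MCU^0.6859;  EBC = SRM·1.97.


SRM = 1.4922·5.2^0.6859 = 4.6231
EBC = 4.6231·1.97

9.1075 EBC


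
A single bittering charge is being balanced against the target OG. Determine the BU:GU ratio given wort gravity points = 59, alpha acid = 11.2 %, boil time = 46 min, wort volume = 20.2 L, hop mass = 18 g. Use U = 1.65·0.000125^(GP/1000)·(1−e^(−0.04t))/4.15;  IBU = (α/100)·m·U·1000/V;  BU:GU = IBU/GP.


U = 1.65·0.000125^(59/1000)·(1−e^(−0.04·46))/4.15 = 0.1968
IBU = (11.2/100)·18·0.1968·1000/20.2 = 19.6419
BU:GU = 19.6419/59

0.3329


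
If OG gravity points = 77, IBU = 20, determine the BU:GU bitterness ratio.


BU:GU = IBU / OG_points
BU:GU = 20 / 77

0.2597


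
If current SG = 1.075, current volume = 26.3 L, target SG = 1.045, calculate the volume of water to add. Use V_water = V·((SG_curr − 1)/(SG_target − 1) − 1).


V_water = 26.3·((1.075 − 1)/(1.045 − 1) − 1)

17.5333 L


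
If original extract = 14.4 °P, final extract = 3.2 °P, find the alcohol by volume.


SG = 259/(259 − P);  ABV = (OG − FG)·131.25
OG = 259/(259 − 14.4) = 1.0589
FG = 259/(259 − 3.2) = 1.0125
ABV = (1.0589 − 1.0125)·131.25

6.0850 % ABV


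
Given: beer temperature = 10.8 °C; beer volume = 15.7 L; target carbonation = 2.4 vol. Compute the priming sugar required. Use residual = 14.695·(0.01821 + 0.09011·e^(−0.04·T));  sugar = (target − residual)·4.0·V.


residual = 14.695·(0.01821 + 0.09011·e^(−0.04·10.8)) = 1.1273
sugar = (2.4 − 1.1273)·4.0·15.7

79.9282 g


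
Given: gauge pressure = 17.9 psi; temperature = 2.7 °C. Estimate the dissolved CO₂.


vols = (P + 14.695)·(0.01821 + 0.09011·e^(−0.04·T))
vols = (17.9 + 14.695)·(0.01821 + 0.09011·e^(−0.04·2.7))

3.2300 volumes


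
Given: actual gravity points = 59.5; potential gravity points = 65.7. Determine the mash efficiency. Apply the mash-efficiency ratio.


efficiency = actual / potential × 100
efficiency = 59.5 / 65.7 × 100

90.5632 %


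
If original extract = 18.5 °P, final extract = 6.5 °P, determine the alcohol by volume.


SG = 259/(259 − P);  ABV = (OG − FG)·131.25
OG = 259/(259 − 18.5) = 1.0769
FG = 259/(259 − 6.5) = 1.0257
ABV = (1.0769 − 1.0257)·131.25

6.7174 % ABV


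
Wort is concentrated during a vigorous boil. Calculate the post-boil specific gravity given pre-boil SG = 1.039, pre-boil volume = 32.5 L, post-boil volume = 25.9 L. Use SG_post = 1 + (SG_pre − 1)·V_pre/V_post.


pts_pre = (1.039 − 1)·1000 = 39.0000
pts_post = 39.0000·32.5/25.9 = 48.9382
SG_post = 1 + 48.9382/1000

1.0489


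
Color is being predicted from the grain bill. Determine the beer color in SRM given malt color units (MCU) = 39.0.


SRM = 1.4922 · MCU^0.6859
SRM = 1.4922 · 39.0^0.6859

18.4136 SRM


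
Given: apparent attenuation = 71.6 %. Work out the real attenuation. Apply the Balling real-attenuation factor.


RA = AA · 0.8192
RA = 71.6 · 0.8192

58.6547 %


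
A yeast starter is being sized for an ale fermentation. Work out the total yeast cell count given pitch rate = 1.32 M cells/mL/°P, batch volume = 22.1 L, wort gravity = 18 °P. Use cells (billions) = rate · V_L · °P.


cells = 1.32 · 22.1 · 18

525.0960 billion cells


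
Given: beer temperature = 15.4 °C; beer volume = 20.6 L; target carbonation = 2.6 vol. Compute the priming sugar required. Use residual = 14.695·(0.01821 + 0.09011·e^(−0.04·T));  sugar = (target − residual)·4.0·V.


residual = 14.695·(0.01821 + 0.09011·e^(−0.04·15.4)) = 0.9828
sugar = (2.6 − 0.9828)·4.0·20.6

133.2590 g


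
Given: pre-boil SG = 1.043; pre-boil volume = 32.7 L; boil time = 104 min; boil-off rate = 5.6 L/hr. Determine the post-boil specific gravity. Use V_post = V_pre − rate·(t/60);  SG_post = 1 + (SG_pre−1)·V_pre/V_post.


V_post = 32.7 − 5.6·(104/60) = 22.9933
SG_post = 1 + (1.043 − 1)·32.7/22.9933

1.0612


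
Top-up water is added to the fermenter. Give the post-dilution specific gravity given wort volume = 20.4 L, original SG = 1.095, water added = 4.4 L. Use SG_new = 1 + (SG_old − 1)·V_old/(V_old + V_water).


pts = (1.095 − 1)·1000·20.4/(20.4 + 4.4) = 78.1452
SG_new = 1 + 78.1452/1000

1.0781


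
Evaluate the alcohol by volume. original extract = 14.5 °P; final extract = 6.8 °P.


SG = 259/(259 − P);  ABV = (OG − FG)·131.25
OG = 259/(259 − 14.5) = 1.0593
FG = 259/(259 − 6.8) = 1.0270
ABV = (1.0593 − 1.0270)·131.25

4.2449 % ABV


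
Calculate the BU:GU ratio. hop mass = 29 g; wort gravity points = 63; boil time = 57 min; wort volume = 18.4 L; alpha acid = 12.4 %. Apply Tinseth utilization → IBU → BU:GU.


U = 1.65·0.000125^(GP/1000)·(1−e^(−0.04t))/4.15;  IBU = (α/100)·m·U·1000/V;  BU:GU = IBU/GP
U = 1.65·0.000125^(63/1000)·(1−e^(−0.04·57))/4.15 = 0.2026
IBU = (12.4/100)·29·0.2026·1000/18.4 = 39.5988
BU:GU = 39.5988/63

0.6286


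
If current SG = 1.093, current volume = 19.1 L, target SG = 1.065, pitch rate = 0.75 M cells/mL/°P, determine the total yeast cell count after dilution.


V_w = V·((SG_c−1)/(SG_t−1)−1);  °P = 259 − 259/SG_t;  cells = rate·(V+V_w)·°P
V_w = 19.1·((1.093−1)/(1.065−1)−1) = 8.2277
V_final = 19.1 + 8.2277 = 27.3277
°P = 259 − 259/1.065 = 15.8075
cells = 0.75·27.3277·15.8075

323.9871 billion cells


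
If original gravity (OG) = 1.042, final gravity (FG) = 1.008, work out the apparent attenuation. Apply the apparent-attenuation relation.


AA = (OG − FG)/(OG − 1) · 100
AA = (1.042 − 1.008)/(1.042 − 1) · 100

80.9524 %


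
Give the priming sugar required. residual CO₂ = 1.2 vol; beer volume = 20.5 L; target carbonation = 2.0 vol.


sugar = (target − residual)·4.0·V
sugar = (2.0 − 1.2)·4.0·20.5

65.6000 g


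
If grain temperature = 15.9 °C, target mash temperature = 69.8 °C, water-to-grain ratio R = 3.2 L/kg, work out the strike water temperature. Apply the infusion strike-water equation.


T_strike = (0.41/R)·(T_mash − T_grain) + T_mash
T_strike = (0.41/3.2)·(69.8 − 15.9) + 69.8

76.7059 °C


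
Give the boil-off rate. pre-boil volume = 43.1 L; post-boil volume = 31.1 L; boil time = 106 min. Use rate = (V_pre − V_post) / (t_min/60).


rate = (43.1 − 31.1) / (106/60)

6.7925 L/hr


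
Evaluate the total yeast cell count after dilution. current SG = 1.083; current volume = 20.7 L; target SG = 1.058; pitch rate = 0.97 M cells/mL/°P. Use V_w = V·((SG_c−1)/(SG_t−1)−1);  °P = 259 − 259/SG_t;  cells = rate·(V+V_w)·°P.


V_w = 20.7·((1.083−1)/(1.058−1)−1) = 8.9224
V_final = 20.7 + 8.9224 = 29.6224
°P = 259 − 259/1.058 = 14.1985
cells = 0.97·29.6224·14.1985

407.9757 billion cells


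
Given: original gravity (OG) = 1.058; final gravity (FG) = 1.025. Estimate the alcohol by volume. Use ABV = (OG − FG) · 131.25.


ABV = (1.058 − 1.025) · 131.25

4.3313 % ABV


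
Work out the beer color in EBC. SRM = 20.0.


EBC = SRM · 1.97
EBC = 20.0 · 1.97

39.4000 EBC


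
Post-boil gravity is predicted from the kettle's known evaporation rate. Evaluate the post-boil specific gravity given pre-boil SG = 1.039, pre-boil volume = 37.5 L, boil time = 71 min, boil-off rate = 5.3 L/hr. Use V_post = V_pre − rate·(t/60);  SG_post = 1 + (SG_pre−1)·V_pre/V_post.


V_post = 37.5 − 5.3·(71/60) = 31.2283
SG_post = 1 + (1.039 − 1)·37.5/31.2283

1.0468


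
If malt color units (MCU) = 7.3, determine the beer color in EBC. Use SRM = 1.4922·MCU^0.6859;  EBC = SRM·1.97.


SRM = 1.4922·7.3^0.6859 = 5.8342
EBC = 5.8342·1.97

11.4933 EBC


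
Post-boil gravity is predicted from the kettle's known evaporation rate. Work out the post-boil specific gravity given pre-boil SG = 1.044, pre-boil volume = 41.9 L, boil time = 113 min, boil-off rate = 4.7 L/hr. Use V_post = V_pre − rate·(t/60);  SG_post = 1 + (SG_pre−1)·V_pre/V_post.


V_post = 41.9 − 4.7·(113/60) = 33.0483
SG_post = 1 + (1.044 − 1)·41.9/33.0483

1.0558


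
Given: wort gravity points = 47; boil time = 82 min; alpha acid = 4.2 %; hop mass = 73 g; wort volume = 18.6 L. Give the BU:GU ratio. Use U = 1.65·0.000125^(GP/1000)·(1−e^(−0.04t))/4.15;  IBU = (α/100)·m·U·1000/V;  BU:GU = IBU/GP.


U = 1.65·0.000125^(47/1000)·(1−e^(−0.04·82))/4.15 = 0.2508
IBU = (4.2/100)·73·0.2508·1000/18.6 = 41.3421
BU:GU = 41.3421/47

0.8796


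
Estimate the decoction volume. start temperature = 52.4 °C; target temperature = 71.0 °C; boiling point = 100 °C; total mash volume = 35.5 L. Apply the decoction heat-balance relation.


V_dec = V_total·(T_target − T_start)/(T_boil − T_start)
V_dec = 35.5·(71.0 − 52.4)/(100 − 52.4)

13.8718 L


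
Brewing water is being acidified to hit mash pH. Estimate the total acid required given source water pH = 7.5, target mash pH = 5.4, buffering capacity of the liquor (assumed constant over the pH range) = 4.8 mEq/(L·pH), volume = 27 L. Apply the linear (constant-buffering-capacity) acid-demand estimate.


acid = buffering capacity · (pH_source − pH_target) · V
acid = 4.8 · (7.5 − 5.4) · 27

272.1600 mEq


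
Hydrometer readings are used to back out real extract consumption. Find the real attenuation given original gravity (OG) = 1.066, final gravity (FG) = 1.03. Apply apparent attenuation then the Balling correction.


AA = (OG−FG)/(OG−1)·100;  RA = AA·0.8192
AA = (1.066 − 1.03)/(1.066 − 1)·100 = 54.5455
RA = 54.5455·0.8192

44.6836 %


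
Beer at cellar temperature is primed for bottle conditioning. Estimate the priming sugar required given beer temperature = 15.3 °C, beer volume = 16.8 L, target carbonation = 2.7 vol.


residual = 14.695·(0.01821 + 0.09011·e^(−0.04·T));  sugar = (target − residual)·4.0·V
residual = 14.695·(0.01821 + 0.09011·e^(−0.04·15.3)) = 0.9856
sugar = (2.7 − 0.9856)·4.0·16.8

115.2046 g


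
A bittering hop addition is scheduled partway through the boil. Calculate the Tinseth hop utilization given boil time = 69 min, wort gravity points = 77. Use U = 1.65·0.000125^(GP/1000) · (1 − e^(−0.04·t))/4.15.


bigness = 1.65·0.000125^(77/1000) = 0.8259
boil_factor = (1 − e^(−0.04·69))/4.15 = 0.2257
U = 0.8259 · 0.2257

0.1864


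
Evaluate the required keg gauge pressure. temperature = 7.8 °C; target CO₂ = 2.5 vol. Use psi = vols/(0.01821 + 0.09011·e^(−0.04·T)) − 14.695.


psi = 2.5/(0.01821 + 0.09011·e^(−0.04·7.8)) − 14.695

15.0072 psi


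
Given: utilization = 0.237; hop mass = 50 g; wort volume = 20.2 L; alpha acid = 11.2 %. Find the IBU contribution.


IBU = (α/100)·mass·U·1000 / V
IBU = (11.2/100)·50·0.237·1000 / 20.2

65.7030 IBU


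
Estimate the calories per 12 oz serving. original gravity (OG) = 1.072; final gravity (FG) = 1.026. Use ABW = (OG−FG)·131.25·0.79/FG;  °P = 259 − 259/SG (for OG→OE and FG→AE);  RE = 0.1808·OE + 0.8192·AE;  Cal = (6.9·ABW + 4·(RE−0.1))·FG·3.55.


ABW = (1.072 − 1.026)·131.25·0.79/1.026 = 4.6488
OE = 259 − 259/1.072 = 17.3955 °P
AE = 259 − 259/1.026 = 6.5634 °P
RE = 0.1808·17.3955 + 0.8192·6.5634 = 8.5218 °P
Cal = (6.9·4.6488 + 4·(8.5218−0.1))·1.026·3.55

239.5310 kcal


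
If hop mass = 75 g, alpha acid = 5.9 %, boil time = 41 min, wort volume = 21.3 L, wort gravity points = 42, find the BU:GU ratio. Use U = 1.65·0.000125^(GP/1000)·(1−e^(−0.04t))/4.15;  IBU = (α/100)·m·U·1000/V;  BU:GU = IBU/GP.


U = 1.65·0.000125^(42/1000)·(1−e^(−0.04·41))/4.15 = 0.2197
IBU = (5.9/100)·75·0.2197·1000/21.3 = 45.6442
BU:GU = 45.6442/42

1.0868


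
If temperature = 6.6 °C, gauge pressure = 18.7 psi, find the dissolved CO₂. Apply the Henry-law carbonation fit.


vols = (P + 14.695)·(0.01821 + 0.09011·e^(−0.04·T))
vols = (18.7 + 14.695)·(0.01821 + 0.09011·e^(−0.04·6.6))

2.9191 volumes


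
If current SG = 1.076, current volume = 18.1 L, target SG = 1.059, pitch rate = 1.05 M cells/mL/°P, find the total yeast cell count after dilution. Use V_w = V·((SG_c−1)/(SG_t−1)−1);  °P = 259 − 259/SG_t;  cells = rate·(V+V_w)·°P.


V_w = 18.1·((1.076−1)/(1.059−1)−1) = 5.2153
V_final = 18.1 + 5.2153 = 23.3153
°P = 259 − 259/1.059 = 14.4297
cells = 1.05·23.3153·14.4297

353.2525 billion cells


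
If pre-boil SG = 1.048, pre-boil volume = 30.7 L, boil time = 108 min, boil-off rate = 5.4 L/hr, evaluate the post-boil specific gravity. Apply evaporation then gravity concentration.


V_post = V_pre − rate·(t/60);  SG_post = 1 + (SG_pre−1)·V_pre/V_post
V_post = 30.7 − 5.4·(108/60) = 20.9800
SG_post = 1 + (1.048 − 1)·30.7/20.9800

1.0702


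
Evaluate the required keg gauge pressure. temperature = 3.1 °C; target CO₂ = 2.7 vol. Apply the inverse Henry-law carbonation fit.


psi = vols/(0.01821 + 0.09011·e^(−0.04·T)) − 14.695
psi = 2.7/(0.01821 + 0.09011·e^(−0.04·3.1)) − 14.695

12.9092 psi


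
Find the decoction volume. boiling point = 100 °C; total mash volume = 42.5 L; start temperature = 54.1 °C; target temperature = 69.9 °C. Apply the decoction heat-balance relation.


V_dec = V_total·(T_target − T_start)/(T_boil − T_start)
V_dec = 42.5·(69.9 − 54.1)/(100 − 54.1)

14.6296 L


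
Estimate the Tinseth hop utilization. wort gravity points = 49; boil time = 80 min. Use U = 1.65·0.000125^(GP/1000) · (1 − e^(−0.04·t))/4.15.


bigness = 1.65·0.000125^(49/1000) = 1.0623
boil_factor = (1 − e^(−0.04·80))/4.15 = 0.2311
U = 1.0623 · 0.2311

0.2455


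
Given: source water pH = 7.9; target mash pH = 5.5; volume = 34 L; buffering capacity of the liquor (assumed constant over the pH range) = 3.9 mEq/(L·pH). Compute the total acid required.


acid = buffering capacity · (pH_source − pH_target) · V
acid = 3.9 · (7.9 − 5.5) · 34

318.2400 mEq


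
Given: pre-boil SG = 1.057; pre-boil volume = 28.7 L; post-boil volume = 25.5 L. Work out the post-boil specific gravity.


SG_post = 1 + (SG_pre − 1)·V_pre/V_post
pts_pre = (1.057 − 1)·1000 = 57.0000
pts_post = 57.0000·28.7/25.5 = 64.1529
SG_post = 1 + 64.1529/1000

1.0642


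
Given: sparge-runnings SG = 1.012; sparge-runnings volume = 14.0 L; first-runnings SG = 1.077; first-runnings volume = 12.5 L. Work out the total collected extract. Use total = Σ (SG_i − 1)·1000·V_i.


first = (1.077 − 1)·1000·12.5 = 962.5000
sparge = (1.012 − 1)·1000·14.0 = 168.0000
total = 962.5000 + 168.0000

1130.5000 gravity·L


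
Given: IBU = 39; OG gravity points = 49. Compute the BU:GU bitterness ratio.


BU:GU = IBU / OG_points
BU:GU = 39 / 49

0.7959


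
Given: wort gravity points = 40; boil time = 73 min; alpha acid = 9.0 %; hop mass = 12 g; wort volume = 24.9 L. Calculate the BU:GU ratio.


U = 1.65·0.000125^(GP/1000)·(1−e^(−0.04t))/4.15;  IBU = (α/100)·m·U·1000/V;  BU:GU = IBU/GP
U = 1.65·0.000125^(40/1000)·(1−e^(−0.04·73))/4.15 = 0.2626
IBU = (9.0/100)·12·0.2626·1000/24.9 = 11.3883
BU:GU = 11.3883/40

0.2847


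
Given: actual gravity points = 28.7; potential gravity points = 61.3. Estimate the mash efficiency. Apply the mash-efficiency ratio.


efficiency = actual / potential × 100
efficiency = 28.7 / 61.3 × 100

46.8189 %


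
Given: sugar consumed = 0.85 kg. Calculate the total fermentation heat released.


Q = m_sugar · 590 kJ/kg
Q = 0.85 · 590

501.5000 kJ


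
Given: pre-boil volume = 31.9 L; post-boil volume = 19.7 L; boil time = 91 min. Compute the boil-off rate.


rate = (V_pre − V_post) / (t_min/60)
rate = (31.9 − 19.7) / (91/60)

8.0440 L/hr


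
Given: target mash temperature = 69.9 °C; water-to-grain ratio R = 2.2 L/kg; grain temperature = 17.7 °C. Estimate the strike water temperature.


T_strike = (0.41/R)·(T_mash − T_grain) + T_mash
T_strike = (0.41/2.2)·(69.9 − 17.7) + 69.9

79.6282 °C


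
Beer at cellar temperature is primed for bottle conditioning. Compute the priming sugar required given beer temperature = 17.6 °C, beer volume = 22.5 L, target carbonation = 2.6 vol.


residual = 14.695·(0.01821 + 0.09011·e^(−0.04·T));  sugar = (target − residual)·4.0·V
residual = 14.695·(0.01821 + 0.09011·e^(−0.04·17.6)) = 0.9225
sugar = (2.6 − 0.9225)·4.0·22.5

150.9721 g


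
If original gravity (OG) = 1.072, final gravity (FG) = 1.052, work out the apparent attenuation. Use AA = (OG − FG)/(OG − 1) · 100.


AA = (1.072 − 1.052)/(1.072 − 1) · 100

27.7778 %


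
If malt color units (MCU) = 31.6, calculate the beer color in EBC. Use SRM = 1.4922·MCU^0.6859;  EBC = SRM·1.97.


SRM = 1.4922·31.6^0.6859 = 15.9390
EBC = 15.9390·1.97

31.3999 EBC


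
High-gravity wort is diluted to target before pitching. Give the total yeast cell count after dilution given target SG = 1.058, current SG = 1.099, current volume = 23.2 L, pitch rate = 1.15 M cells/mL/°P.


V_w = V·((SG_c−1)/(SG_t−1)−1);  °P = 259 − 259/SG_t;  cells = rate·(V+V_w)·°P
V_w = 23.2·((1.099−1)/(1.058−1)−1) = 16.4000
V_final = 23.2 + 16.4000 = 39.6000
°P = 259 − 259/1.058 = 14.1985
cells = 1.15·39.6000·14.1985

646.5991 billion cells


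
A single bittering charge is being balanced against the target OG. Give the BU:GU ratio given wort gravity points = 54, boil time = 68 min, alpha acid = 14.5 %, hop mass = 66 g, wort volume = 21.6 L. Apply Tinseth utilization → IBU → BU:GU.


U = 1.65·0.000125^(GP/1000)·(1−e^(−0.04t))/4.15;  IBU = (α/100)·m·U·1000/V;  BU:GU = IBU/GP
U = 1.65·0.000125^(54/1000)·(1−e^(−0.04·68))/4.15 = 0.2286
IBU = (14.5/100)·66·0.2286·1000/21.6 = 101.2820
BU:GU = 101.2820/54

1.8756


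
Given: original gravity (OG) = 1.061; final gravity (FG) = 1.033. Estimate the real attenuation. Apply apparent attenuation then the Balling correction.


AA = (OG−FG)/(OG−1)·100;  RA = AA·0.8192
AA = (1.061 − 1.033)/(1.061 − 1)·100 = 45.9016
RA = 45.9016·0.8192

37.6026 %


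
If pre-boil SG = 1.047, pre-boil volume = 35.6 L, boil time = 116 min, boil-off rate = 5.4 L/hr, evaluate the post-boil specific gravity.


V_post = V_pre − rate·(t/60);  SG_post = 1 + (SG_pre−1)·V_pre/V_post
V_post = 35.6 − 5.4·(116/60) = 25.1600
SG_post = 1 + (1.047 − 1)·35.6/25.1600

1.0665


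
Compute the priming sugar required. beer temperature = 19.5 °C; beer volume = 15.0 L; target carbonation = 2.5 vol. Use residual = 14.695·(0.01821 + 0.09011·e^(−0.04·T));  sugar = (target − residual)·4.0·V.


residual = 14.695·(0.01821 + 0.09011·e^(−0.04·19.5)) = 0.8746
sugar = (2.5 − 0.8746)·4.0·15.0

97.5239 g


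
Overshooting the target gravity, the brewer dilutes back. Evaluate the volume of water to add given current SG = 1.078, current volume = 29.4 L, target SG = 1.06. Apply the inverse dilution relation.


V_water = V·((SG_curr − 1)/(SG_target − 1) − 1)
V_water = 29.4·((1.078 − 1)/(1.06 − 1) − 1)

8.8200 L


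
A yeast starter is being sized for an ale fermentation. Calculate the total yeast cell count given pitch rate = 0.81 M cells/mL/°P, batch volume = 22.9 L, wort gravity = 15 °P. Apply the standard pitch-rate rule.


cells (billions) = rate · V_L · °P
cells = 0.81 · 22.9 · 15

278.2350 billion cells


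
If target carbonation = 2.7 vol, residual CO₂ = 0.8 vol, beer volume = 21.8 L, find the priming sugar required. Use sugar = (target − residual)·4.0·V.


sugar = (2.7 − 0.8)·4.0·21.8

165.6800 g


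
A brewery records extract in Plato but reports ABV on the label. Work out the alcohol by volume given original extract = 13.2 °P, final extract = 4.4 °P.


SG = 259/(259 − P);  ABV = (OG − FG)·131.25
OG = 259/(259 − 13.2) = 1.0537
FG = 259/(259 − 4.4) = 1.0173
ABV = (1.0537 − 1.0173)·131.25

4.7801 % ABV


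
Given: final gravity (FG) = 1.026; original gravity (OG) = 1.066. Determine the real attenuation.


AA = (OG−FG)/(OG−1)·100;  RA = AA·0.8192
AA = (1.066 − 1.026)/(1.066 − 1)·100 = 60.6061
RA = 60.6061·0.8192

49.6485 %


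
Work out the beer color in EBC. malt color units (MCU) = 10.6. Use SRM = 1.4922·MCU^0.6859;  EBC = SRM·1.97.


SRM = 1.4922·10.6^0.6859 = 7.5350
EBC = 7.5350·1.97

14.8440 EBC


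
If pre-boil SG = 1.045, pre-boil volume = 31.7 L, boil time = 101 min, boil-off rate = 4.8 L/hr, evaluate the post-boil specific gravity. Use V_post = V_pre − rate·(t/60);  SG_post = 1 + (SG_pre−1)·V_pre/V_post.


V_post = 31.7 − 4.8·(101/60) = 23.6200
SG_post = 1 + (1.045 − 1)·31.7/23.6200

1.0604


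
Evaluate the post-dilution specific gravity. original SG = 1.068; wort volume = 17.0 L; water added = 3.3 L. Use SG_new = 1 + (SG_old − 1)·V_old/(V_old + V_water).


pts = (1.068 − 1)·1000·17.0/(17.0 + 3.3) = 56.9458
SG_new = 1 + 56.9458/1000

1.0569


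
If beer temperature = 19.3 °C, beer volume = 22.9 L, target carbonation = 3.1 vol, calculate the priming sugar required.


residual = 14.695·(0.01821 + 0.09011·e^(−0.04·T));  sugar = (target − residual)·4.0·V
residual = 14.695·(0.01821 + 0.09011·e^(−0.04·19.3)) = 0.8795
sugar = (3.1 − 0.8795)·4.0·22.9

203.3999 g


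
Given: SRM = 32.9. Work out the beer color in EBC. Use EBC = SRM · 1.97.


EBC = 32.9 · 1.97

64.8130 EBC


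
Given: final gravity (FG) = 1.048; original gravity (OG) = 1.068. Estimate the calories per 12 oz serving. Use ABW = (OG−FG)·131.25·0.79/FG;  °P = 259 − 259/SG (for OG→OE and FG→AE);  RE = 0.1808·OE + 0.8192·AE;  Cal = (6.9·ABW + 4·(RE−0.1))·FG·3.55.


ABW = (1.068 − 1.048)·131.25·0.79/1.048 = 1.9788
OE = 259 − 259/1.068 = 16.4906 °P
AE = 259 − 259/1.048 = 11.8626 °P
RE = 0.1808·16.4906 + 0.8192·11.8626 = 12.6993 °P
Cal = (6.9·1.9788 + 4·(12.6993−0.1))·1.048·3.55

238.2949 kcal


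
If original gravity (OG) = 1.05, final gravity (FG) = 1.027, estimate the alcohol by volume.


ABV = (OG − FG) · 131.25
ABV = (1.05 − 1.027) · 131.25

3.0188 % ABV


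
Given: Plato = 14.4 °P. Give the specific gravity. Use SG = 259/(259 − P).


SG = 259/(259 − 14.4)

1.0589


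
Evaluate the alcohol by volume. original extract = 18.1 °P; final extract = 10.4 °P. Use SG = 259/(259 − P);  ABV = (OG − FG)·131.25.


OG = 259/(259 − 18.1) = 1.0751
FG = 259/(259 − 10.4) = 1.0418
ABV = (1.0751 − 1.0418)·131.25

4.3707 % ABV


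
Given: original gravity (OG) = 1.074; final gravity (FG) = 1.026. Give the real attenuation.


AA = (OG−FG)/(OG−1)·100;  RA = AA·0.8192
AA = (1.074 − 1.026)/(1.074 − 1)·100 = 64.8649
RA = 64.8649·0.8192

53.1373 %


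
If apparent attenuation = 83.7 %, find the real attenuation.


RA = AA · 0.8192
RA = 83.7 · 0.8192

68.5670 %


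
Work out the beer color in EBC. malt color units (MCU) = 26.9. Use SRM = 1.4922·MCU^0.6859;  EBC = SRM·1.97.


SRM = 1.4922·26.9^0.6859 = 14.2723
EBC = 14.2723·1.97

28.1164 EBC


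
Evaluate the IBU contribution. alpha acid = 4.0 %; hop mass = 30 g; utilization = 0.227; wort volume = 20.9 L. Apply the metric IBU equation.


IBU = (α/100)·mass·U·1000 / V
IBU = (4.0/100)·30·0.227·1000 / 20.9

13.0335 IBU


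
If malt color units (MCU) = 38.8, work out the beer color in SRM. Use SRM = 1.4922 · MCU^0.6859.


SRM = 1.4922 · 38.8^0.6859

18.3488 SRM


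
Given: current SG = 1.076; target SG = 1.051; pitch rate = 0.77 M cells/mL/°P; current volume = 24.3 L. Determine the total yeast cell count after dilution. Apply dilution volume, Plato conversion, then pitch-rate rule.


V_w = V·((SG_c−1)/(SG_t−1)−1);  °P = 259 − 259/SG_t;  cells = rate·(V+V_w)·°P
V_w = 24.3·((1.076−1)/(1.051−1)−1) = 11.9118
V_final = 24.3 + 11.9118 = 36.2118
°P = 259 − 259/1.051 = 12.5680
cells = 0.77·36.2118·12.5680

350.4351 billion cells


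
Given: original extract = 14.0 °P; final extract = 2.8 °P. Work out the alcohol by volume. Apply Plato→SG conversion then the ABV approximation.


SG = 259/(259 − P);  ABV = (OG − FG)·131.25
OG = 259/(259 − 14.0) = 1.0571
FG = 259/(259 − 2.8) = 1.0109
ABV = (1.0571 − 1.0109)·131.25

6.0656 % ABV


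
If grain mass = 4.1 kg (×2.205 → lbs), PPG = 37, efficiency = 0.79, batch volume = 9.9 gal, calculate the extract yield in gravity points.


points = lbs × PPG × eff / vol
lbs = 4.1 × 2.205 = 9.0405
points = 9.0405 × 37 × 0.79 / 9.9

26.6923 points


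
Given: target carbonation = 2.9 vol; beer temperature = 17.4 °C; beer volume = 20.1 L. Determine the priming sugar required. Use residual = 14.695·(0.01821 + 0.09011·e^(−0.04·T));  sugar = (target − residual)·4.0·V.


residual = 14.695·(0.01821 + 0.09011·e^(−0.04·17.4)) = 0.9278
sugar = (2.9 − 0.9278)·4.0·20.1

158.5654 g


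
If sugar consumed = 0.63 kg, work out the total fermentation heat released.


Q = m_sugar · 590 kJ/kg
Q = 0.63 · 590

371.7000 kJ


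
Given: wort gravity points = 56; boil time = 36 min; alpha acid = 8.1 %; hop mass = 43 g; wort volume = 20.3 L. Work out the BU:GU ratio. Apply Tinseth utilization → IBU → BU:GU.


U = 1.65·0.000125^(GP/1000)·(1−e^(−0.04t))/4.15;  IBU = (α/100)·m·U·1000/V;  BU:GU = IBU/GP
U = 1.65·0.000125^(56/1000)·(1−e^(−0.04·36))/4.15 = 0.1834
IBU = (8.1/100)·43·0.1834·1000/20.3 = 31.4692
BU:GU = 31.4692/56

0.5620


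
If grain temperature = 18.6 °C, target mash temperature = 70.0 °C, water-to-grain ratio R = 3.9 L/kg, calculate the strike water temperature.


T_strike = (0.41/R)·(T_mash − T_grain) + T_mash
T_strike = (0.41/3.9)·(70.0 − 18.6) + 70.0

75.4036 °C


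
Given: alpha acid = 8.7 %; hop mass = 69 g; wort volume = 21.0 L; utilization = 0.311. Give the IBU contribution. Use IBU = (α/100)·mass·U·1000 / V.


IBU = (8.7/100)·69·0.311·1000 / 21.0

88.9016 IBU


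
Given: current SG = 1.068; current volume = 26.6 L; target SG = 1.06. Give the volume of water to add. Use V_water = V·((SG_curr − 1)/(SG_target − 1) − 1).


V_water = 26.6·((1.068 − 1)/(1.06 − 1) − 1)

3.5467 L


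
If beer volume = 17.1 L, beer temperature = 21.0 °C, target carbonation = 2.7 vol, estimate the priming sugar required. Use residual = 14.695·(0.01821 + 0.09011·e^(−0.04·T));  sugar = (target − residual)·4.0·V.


residual = 14.695·(0.01821 + 0.09011·e^(−0.04·21.0)) = 0.8393
sugar = (2.7 − 0.8393)·4.0·17.1

127.2751 g


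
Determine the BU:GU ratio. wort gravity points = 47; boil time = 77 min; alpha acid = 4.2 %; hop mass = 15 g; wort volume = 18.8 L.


U = 1.65·0.000125^(GP/1000)·(1−e^(−0.04t))/4.15;  IBU = (α/100)·m·U·1000/V;  BU:GU = IBU/GP
U = 1.65·0.000125^(47/1000)·(1−e^(−0.04·77))/4.15 = 0.2486
IBU = (4.2/100)·15·0.2486·1000/18.8 = 8.3318
BU:GU = 8.3318/47

0.1773


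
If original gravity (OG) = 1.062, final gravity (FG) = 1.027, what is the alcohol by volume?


ABV = (OG − FG) · 131.25
ABV = (1.062 − 1.027) · 131.25

4.5938 % ABV


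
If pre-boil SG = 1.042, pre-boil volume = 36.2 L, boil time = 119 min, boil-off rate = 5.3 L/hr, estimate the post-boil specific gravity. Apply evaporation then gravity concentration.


V_post = V_pre − rate·(t/60);  SG_post = 1 + (SG_pre−1)·V_pre/V_post
V_post = 36.2 − 5.3·(119/60) = 25.6883
SG_post = 1 + (1.042 − 1)·36.2/25.6883

1.0592


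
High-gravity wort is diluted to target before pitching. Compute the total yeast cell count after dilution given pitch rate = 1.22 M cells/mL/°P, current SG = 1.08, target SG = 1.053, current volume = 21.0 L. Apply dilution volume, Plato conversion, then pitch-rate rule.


V_w = V·((SG_c−1)/(SG_t−1)−1);  °P = 259 − 259/SG_t;  cells = rate·(V+V_w)·°P
V_w = 21.0·((1.08−1)/(1.053−1)−1) = 10.6981
V_final = 21.0 + 10.6981 = 31.6981
°P = 259 − 259/1.053 = 13.0361
cells = 1.22·31.6981·13.0361

504.1276 billion cells


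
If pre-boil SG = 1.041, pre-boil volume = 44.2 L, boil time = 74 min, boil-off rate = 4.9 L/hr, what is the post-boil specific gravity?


V_post = V_pre − rate·(t/60);  SG_post = 1 + (SG_pre−1)·V_pre/V_post
V_post = 44.2 − 4.9·(74/60) = 38.1567
SG_post = 1 + (1.041 − 1)·44.2/38.1567

1.0475


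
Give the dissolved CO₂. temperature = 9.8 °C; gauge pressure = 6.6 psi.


vols = (P + 14.695)·(0.01821 + 0.09011·e^(−0.04·T))
vols = (6.6 + 14.695)·(0.01821 + 0.09011·e^(−0.04·9.8))

1.6844 volumes


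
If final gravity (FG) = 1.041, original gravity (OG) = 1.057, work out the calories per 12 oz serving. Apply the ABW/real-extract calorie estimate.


ABW = (OG−FG)·131.25·0.79/FG;  °P = 259 − 259/SG (for OG→OE and FG→AE);  RE = 0.1808·OE + 0.8192·AE;  Cal = (6.9·ABW + 4·(RE−0.1))·FG·3.55
ABW = (1.057 − 1.041)·131.25·0.79/1.041 = 1.5937
OE = 259 − 259/1.057 = 13.9669 °P
AE = 259 − 259/1.041 = 10.2008 °P
RE = 0.1808·13.9669 + 0.8192·10.2008 = 10.8817 °P
Cal = (6.9·1.5937 + 4·(10.8817−0.1))·1.041·3.55

200.0142 kcal


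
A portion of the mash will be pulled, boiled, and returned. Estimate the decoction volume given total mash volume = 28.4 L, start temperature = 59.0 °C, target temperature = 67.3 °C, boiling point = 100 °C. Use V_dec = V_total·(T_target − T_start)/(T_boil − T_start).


V_dec = 28.4·(67.3 − 59.0)/(100 − 59.0)

5.7493 L


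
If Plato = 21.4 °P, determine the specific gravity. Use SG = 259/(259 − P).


SG = 259/(259 − 21.4)

1.0901


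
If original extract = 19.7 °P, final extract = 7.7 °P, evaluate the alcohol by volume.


SG = 259/(259 − P);  ABV = (OG − FG)·131.25
OG = 259/(259 − 19.7) = 1.0823
FG = 259/(259 − 7.7) = 1.0306
ABV = (1.0823 − 1.0306)·131.25

6.7834 % ABV


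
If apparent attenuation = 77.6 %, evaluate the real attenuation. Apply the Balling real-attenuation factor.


RA = AA · 0.8192
RA = 77.6 · 0.8192

63.5699 %


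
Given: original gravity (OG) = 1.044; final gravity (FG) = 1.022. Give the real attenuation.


AA = (OG−FG)/(OG−1)·100;  RA = AA·0.8192
AA = (1.044 − 1.022)/(1.044 − 1)·100 = 50.0000
RA = 50.0000·0.8192

40.9600 %


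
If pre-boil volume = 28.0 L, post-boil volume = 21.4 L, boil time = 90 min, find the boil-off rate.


rate = (V_pre − V_post) / (t_min/60)
rate = (28.0 − 21.4) / (90/60)

4.4000 L/hr


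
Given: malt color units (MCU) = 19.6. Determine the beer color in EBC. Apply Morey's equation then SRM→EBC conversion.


SRM = 1.4922·MCU^0.6859;  EBC = SRM·1.97
SRM = 1.4922·19.6^0.6859 = 11.4864
EBC = 11.4864·1.97

22.6283 EBC


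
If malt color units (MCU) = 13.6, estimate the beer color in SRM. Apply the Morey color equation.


SRM = 1.4922 · MCU^0.6859
SRM = 1.4922 · 13.6^0.6859

8.9397 SRM


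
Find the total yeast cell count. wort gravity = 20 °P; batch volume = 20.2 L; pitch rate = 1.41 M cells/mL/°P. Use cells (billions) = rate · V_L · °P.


cells = 1.41 · 20.2 · 20

569.6400 billion cells


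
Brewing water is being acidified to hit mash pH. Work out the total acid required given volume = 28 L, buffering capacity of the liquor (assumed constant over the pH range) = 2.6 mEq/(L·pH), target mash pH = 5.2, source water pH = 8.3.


acid = buffering capacity · (pH_source − pH_target) · V
acid = 2.6 · (8.3 − 5.2) · 28

225.6800 mEq


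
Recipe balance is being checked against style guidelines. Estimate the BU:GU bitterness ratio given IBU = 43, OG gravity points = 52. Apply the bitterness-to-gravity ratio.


BU:GU = IBU / OG_points
BU:GU = 43 / 52

0.8269


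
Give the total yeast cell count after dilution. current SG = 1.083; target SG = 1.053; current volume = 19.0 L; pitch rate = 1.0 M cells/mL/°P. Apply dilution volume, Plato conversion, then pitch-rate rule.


V_w = V·((SG_c−1)/(SG_t−1)−1);  °P = 259 − 259/SG_t;  cells = rate·(V+V_w)·°P
V_w = 19.0·((1.083−1)/(1.053−1)−1) = 10.7547
V_final = 19.0 + 10.7547 = 29.7547
°P = 259 − 259/1.053 = 13.0361
cells = 1.0·29.7547·13.0361

387.8851 billion cells


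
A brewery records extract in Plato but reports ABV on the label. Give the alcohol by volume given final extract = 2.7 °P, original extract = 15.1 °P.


SG = 259/(259 − P);  ABV = (OG − FG)·131.25
OG = 259/(259 − 15.1) = 1.0619
FG = 259/(259 − 2.7) = 1.0105
ABV = (1.0619 − 1.0105)·131.25

6.7431 % ABV


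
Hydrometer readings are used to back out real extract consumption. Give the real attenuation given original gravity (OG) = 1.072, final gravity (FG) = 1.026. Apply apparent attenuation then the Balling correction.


AA = (OG−FG)/(OG−1)·100;  RA = AA·0.8192
AA = (1.072 − 1.026)/(1.072 − 1)·100 = 63.8889
RA = 63.8889·0.8192

52.3378 %


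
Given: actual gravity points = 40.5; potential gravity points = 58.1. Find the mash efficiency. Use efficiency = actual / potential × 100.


efficiency = 40.5 / 58.1 × 100

69.7074 %


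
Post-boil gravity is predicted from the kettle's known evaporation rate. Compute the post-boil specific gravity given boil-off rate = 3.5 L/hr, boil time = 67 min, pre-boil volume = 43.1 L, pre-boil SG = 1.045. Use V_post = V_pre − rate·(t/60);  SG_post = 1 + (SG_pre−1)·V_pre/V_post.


V_post = 43.1 − 3.5·(67/60) = 39.1917
SG_post = 1 + (1.045 − 1)·43.1/39.1917

1.0495


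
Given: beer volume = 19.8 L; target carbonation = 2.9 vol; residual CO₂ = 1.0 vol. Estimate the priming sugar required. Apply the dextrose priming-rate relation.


sugar = (target − residual)·4.0·V
sugar = (2.9 − 1.0)·4.0·19.8

150.4800 g


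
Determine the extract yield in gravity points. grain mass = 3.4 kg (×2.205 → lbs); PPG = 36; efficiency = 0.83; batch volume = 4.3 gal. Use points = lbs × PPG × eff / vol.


lbs = 3.4 × 2.205 = 7.4970
points = 7.4970 × 36 × 0.83 / 4.3

52.0954 points


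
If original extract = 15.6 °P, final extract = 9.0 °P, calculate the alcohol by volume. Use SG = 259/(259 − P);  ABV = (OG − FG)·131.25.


OG = 259/(259 − 15.6) = 1.0641
FG = 259/(259 − 9.0) = 1.0360
ABV = (1.0641 − 1.0360)·131.25

3.6871 % ABV


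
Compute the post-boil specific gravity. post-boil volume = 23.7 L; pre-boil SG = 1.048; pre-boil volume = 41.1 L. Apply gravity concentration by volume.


SG_post = 1 + (SG_pre − 1)·V_pre/V_post
pts_pre = (1.048 − 1)·1000 = 48.0000
pts_post = 48.0000·41.1/23.7 = 83.2405
SG_post = 1 + 83.2405/1000

1.0832


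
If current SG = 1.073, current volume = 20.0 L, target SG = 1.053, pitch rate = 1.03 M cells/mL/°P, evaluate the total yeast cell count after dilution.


V_w = V·((SG_c−1)/(SG_t−1)−1);  °P = 259 − 259/SG_t;  cells = rate·(V+V_w)·°P
V_w = 20.0·((1.073−1)/(1.053−1)−1) = 7.5472
V_final = 20.0 + 7.5472 = 27.5472
°P = 259 − 259/1.053 = 13.0361
cells = 1.03·27.5472·13.0361

369.8805 billion cells


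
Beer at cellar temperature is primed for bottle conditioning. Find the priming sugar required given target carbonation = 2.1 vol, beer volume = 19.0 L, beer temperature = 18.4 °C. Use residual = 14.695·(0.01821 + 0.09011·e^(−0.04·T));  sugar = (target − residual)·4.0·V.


residual = 14.695·(0.01821 + 0.09011·e^(−0.04·18.4)) = 0.9019
sugar = (2.1 − 0.9019)·4.0·19.0

91.0551 g
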